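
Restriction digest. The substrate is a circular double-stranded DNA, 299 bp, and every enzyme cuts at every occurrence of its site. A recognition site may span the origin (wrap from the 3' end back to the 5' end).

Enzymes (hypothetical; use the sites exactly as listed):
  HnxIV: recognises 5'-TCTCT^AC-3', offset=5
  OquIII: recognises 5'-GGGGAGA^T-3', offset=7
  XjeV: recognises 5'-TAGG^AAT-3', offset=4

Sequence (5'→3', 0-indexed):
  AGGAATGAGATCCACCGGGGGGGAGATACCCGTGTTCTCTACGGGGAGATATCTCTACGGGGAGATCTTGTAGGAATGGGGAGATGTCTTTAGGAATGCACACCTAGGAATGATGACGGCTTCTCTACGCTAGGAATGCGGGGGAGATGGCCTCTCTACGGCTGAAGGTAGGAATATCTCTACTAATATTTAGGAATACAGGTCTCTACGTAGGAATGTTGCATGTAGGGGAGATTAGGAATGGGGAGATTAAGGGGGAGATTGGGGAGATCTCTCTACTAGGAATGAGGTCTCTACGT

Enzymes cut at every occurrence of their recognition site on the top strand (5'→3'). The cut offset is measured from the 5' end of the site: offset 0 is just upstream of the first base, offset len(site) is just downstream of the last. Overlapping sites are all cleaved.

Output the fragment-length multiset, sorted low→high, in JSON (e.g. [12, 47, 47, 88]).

[5,6,7,7,7,7,8,9,9,9,9,9,10,10,10,10,12,12,13,13,13,14,14,15,18,20,23]

Scan for sites:
  HnxIV (TCTCTAC, off=5): starts [35, 51, 121, 152, 176, 202, 272, 290] → cuts [40, 56, 126, 157, 181, 207, 277, 295]
  OquIII (GGGGAGAT, off=7): starts [19, 42, 58, 77, 140, 227, 242, 254, 263] → cuts [26, 49, 65, 84, 147, 234, 249, 261, 270]
  XjeV (TAGGAAT, off=4): starts [70, 90, 104, 130, 168, 190, 210, 235, 279, 298] → cuts [3, 74, 94, 108, 134, 172, 194, 214, 239, 283]

Pooled cuts: [3, 26, 40, 49, 56, 65, 74, 84, 94, 108, 126, 134, 147, 157, 172, 181, 194, 207, 214, 234, 239, 249, 261, 270, 277, 283, 295]

Fragment lengths:
  3→26: 23 bp
  26→40: 14 bp
  40→49: 9 bp
  49→56: 7 bp
  56→65: 9 bp
  65→74: 9 bp
  74→84: 10 bp
  84→94: 10 bp
  94→108: 14 bp
  108→126: 18 bp
  126→134: 8 bp
  134→147: 13 bp
  147→157: 10 bp
  157→172: 15 bp
  172→181: 9 bp
  181→194: 13 bp
  194→207: 13 bp
  207→214: 7 bp
  214→234: 20 bp
  234→239: 5 bp
  239→249: 10 bp
  249→261: 12 bp
  261→270: 9 bp
  270→277: 7 bp
  277→283: 6 bp
  283→295: 12 bp
  295→3 (wrap): 299-295+3 = 7 bp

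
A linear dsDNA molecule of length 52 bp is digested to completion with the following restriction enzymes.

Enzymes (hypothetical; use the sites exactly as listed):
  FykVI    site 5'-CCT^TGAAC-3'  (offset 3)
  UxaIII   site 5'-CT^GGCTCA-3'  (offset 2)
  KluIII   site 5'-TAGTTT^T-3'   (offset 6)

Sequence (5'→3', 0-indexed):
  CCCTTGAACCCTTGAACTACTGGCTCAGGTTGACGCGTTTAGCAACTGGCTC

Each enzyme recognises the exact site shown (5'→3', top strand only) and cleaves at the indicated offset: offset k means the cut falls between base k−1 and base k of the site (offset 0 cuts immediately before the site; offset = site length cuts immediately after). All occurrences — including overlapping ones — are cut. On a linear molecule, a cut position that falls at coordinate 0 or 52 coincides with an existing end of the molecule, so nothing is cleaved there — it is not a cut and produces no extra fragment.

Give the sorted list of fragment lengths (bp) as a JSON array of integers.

Scan for sites:
  FykVI (CCTTGAAC, off=3): starts [1, 9] → cuts [4, 12]
  UxaIII (CTGGCTCA, off=2): starts [19] → cuts [21]
  KluIII (TAGTTTT, off=6): no sites

Pooled cuts: [4, 12, 21]

Fragment lengths:
  [0,4): 4 bp
  [4,12): 8 bp
  [12,21): 9 bp
  [21,52): 31 bp

[4,8,9,31]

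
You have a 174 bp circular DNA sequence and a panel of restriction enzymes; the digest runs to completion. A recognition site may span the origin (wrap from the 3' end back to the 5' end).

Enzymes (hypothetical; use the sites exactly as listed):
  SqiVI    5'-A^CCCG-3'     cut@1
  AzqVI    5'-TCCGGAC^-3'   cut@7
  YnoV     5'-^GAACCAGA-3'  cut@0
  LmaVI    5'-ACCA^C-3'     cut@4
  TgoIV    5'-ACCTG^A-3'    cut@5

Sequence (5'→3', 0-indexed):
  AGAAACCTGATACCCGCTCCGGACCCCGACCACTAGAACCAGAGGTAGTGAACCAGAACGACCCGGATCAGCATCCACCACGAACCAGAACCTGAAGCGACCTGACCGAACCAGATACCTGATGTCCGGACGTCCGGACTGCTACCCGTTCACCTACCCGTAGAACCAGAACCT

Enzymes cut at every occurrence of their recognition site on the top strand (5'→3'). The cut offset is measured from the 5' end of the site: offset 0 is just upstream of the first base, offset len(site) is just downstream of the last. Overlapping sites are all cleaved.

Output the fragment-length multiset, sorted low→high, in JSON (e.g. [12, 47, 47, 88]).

Scan for sites:
  SqiVI (ACCCG, off=1): starts [11, 60, 143, 155] → cuts [12, 61, 144, 156]
  AzqVI (TCCGGAC, off=7): starts [17, 124, 132] → cuts [24, 131, 139]
  YnoV (GAACCAGA, off=0): starts [35, 49, 81, 107, 162] → cuts [35, 49, 81, 107, 162]
  LmaVI (ACCAC, off=4): starts [28, 76] → cuts [32, 80]
  TgoIV (ACCTGA, off=5): starts [4, 89, 99, 116] → cuts [9, 94, 104, 121]

All cut coordinates (distinct, sorted): [9, 12, 24, 32, 35, 49, 61, 80, 81, 94, 104, 107, 121, 131, 139, 144, 156, 162]

Fragments:
  9→12: 3 bp
  12→24: 12 bp
  24→32: 8 bp
  32→35: 3 bp
  35→49: 14 bp
  49→61: 12 bp
  61→80: 19 bp
  80→81: 1 bp
  81→94: 13 bp
  94→104: 10 bp
  104→107: 3 bp
  107→121: 14 bp
  121→131: 10 bp
  131→139: 8 bp
  139→144: 5 bp
  144→156: 12 bp
  156→162: 6 bp
  162→9 (wrap): 174-162+9 = 21 bp

[1,3,3,3,5,6,8,8,10,10,12,12,12,13,14,14,19,21]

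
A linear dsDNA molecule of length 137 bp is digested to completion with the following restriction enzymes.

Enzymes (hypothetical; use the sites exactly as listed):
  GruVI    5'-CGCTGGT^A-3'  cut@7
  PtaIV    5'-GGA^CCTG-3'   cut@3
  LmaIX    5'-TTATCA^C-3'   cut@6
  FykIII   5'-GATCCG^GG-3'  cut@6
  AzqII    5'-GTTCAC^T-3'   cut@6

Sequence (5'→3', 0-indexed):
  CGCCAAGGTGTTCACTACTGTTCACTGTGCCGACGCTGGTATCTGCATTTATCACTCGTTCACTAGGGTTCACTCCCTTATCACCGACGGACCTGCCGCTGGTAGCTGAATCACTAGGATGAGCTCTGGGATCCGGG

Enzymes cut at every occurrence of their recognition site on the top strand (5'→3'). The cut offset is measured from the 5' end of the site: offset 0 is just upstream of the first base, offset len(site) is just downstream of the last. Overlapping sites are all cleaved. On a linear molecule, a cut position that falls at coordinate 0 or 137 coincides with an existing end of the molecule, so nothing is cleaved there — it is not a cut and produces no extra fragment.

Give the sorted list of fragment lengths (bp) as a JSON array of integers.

Scan for sites:
  GruVI (CGCTGGTA, off=7): starts [33, 96] → cuts [40, 103]
  PtaIV (GGACCTG, off=3): starts [88] → cuts [91]
  LmaIX (TTATCAC, off=6): starts [48, 77] → cuts [54, 83]
  FykIII (GATCCGGG, off=6): starts [129] → cuts [135]
  AzqII (GTTCACT, off=6): starts [9, 19, 57, 67] → cuts [15, 25, 63, 73]

Pooled cuts: [15, 25, 40, 54, 63, 73, 83, 91, 103, 135]

Fragment lengths:
  [0,15): 15 bp
  [15,25): 10 bp
  [25,40): 15 bp
  [40,54): 14 bp
  [54,63): 9 bp
  [63,73): 10 bp
  [73,83): 10 bp
  [83,91): 8 bp
  [91,103): 12 bp
  [103,135): 32 bp
  [135,137): 2 bp

[2,8,9,10,10,10,12,14,15,15,32]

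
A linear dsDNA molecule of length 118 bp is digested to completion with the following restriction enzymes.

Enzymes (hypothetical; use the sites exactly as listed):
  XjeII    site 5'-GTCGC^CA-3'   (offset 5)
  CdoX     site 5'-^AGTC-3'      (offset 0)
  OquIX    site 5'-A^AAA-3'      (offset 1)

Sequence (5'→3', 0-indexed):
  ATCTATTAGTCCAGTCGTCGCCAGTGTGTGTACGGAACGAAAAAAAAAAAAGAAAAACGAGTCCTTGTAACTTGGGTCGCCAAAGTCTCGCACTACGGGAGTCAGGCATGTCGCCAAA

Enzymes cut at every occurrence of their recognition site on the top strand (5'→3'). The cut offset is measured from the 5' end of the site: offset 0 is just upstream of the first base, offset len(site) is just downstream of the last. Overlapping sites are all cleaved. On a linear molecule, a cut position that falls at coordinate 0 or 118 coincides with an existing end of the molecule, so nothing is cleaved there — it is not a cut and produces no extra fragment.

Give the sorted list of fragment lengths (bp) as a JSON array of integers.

Site scan:
  XjeII GTCGCCA/5: at [16, 75, 109] ⇒ [21, 80, 114]
  CdoX AGTC/0: at [7, 12, 59, 83, 99] ⇒ [7, 12, 59, 83, 99]
  OquIX AAAA/1: at [39, 40, 41, 42, 43, 44, 45, 46, 47, 52, 53] ⇒ [40, 41, 42, 43, 44, 45, 46, 47, 48, 53, 54]

Pooled cuts: [7, 12, 21, 40, 41, 42, 43, 44, 45, 46, 47, 48, 53, 54, 59, 80, 83, 99, 114]

Fragments:
  [0,7): 7 bp
  [7,12): 5 bp
  [12,21): 9 bp
  [21,40): 19 bp
  [40,41): 1 bp
  [41,42): 1 bp
  [42,43): 1 bp
  [43,44): 1 bp
  [44,45): 1 bp
  [45,46): 1 bp
  [46,47): 1 bp
  [47,48): 1 bp
  [48,53): 5 bp
  [53,54): 1 bp
  [54,59): 5 bp
  [59,80): 21 bp
  [80,83): 3 bp
  [83,99): 16 bp
  [99,114): 15 bp
  [114,118): 4 bp

[1,1,1,1,1,1,1,1,1,3,4,5,5,5,7,9,15,16,19,21]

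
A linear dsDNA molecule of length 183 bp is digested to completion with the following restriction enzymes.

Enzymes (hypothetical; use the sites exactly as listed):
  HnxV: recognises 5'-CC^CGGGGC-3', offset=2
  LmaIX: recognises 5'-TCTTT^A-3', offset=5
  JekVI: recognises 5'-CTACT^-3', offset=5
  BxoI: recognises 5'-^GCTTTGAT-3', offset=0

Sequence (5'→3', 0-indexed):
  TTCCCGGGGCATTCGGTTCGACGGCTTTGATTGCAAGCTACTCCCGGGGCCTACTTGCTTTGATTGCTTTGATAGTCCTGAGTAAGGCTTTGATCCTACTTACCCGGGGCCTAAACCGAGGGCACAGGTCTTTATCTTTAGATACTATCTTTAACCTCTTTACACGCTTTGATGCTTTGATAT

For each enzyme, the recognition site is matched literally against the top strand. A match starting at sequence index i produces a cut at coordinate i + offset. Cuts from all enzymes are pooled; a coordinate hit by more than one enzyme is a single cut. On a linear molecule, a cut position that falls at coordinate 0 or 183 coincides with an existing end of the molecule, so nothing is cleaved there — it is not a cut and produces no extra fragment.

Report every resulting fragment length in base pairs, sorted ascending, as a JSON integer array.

[1,2,4,4,4,6,8,9,9,10,11,13,14,19,19,21,29]

Scan for sites:
  HnxV CCCGGGGC/2: at [2, 42, 102] ⇒ [4, 44, 104]
  LmaIX TCTTTA/5: at [128, 134, 147, 156] ⇒ [133, 139, 152, 161]
  JekVI CTACT/5: at [37, 50, 95] ⇒ [42, 55, 100]
  BxoI GCTTTGAT/0: at [23, 56, 65, 86, 165, 173] ⇒ [23, 56, 65, 86, 165, 173]

All cut coordinates (distinct, sorted): [4, 23, 42, 44, 55, 56, 65, 86, 100, 104, 133, 139, 152, 161, 165, 173]

Fragment lengths:
  [0,4): 4 bp
  [4,23): 19 bp
  [23,42): 19 bp
  [42,44): 2 bp
  [44,55): 11 bp
  [55,56): 1 bp
  [56,65): 9 bp
  [65,86): 21 bp
  [86,100): 14 bp
  [100,104): 4 bp
  [104,133): 29 bp
  [133,139): 6 bp
  [139,152): 13 bp
  [152,161): 9 bp
  [161,165): 4 bp
  [165,173): 8 bp
  [173,183): 10 bp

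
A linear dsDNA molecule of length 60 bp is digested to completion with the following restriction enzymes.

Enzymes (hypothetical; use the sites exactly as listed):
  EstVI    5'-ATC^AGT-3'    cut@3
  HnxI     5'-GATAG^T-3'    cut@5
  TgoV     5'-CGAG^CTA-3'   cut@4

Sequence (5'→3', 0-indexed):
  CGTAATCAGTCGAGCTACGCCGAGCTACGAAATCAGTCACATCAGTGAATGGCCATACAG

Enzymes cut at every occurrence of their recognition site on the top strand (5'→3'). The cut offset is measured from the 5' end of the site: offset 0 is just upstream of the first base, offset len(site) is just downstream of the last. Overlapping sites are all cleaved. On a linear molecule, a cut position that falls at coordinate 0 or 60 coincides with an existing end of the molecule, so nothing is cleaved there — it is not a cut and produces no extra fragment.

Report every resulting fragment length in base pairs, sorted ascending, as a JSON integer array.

[7,7,9,10,10,17]

Per-enzyme occurrences:
  EstVI ATCAGT/3: at [4, 31, 40] ⇒ [7, 34, 43]
  HnxI (GATAGT, off=5): no sites
  TgoV CGAGCTA/4: at [10, 20] ⇒ [14, 24]

Pooled cuts: [7, 14, 24, 34, 43]

Fragment lengths:
  [0,7): 7 bp
  [7,14): 7 bp
  [14,24): 10 bp
  [24,34): 10 bp
  [34,43): 9 bp
  [43,60): 17 bp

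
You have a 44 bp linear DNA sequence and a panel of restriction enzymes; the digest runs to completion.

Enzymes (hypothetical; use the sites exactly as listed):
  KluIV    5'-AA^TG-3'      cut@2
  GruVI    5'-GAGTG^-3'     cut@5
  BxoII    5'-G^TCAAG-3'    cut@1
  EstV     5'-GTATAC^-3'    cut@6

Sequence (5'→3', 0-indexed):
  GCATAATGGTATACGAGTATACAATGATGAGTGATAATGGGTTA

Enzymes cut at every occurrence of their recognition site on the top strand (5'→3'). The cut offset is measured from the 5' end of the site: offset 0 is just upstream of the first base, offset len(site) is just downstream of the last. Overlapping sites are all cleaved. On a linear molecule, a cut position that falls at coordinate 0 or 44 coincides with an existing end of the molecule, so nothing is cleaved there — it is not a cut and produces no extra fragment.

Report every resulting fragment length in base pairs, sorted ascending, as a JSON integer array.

Site scan:
  KluIV AATG/2: at [4, 22, 35] ⇒ [6, 24, 37]
  GruVI GAGTG/5: at [28] ⇒ [33]
  BxoII (GTCAAG, off=1): no sites
  EstV GTATAC/6: at [8, 16] ⇒ [14, 22]

Pooled cuts: [6, 14, 22, 24, 33, 37]

Fragments:
  [0,6): 6 bp
  [6,14): 8 bp
  [14,22): 8 bp
  [22,24): 2 bp
  [24,33): 9 bp
  [33,37): 4 bp
  [37,44): 7 bp

[2,4,6,7,8,8,9]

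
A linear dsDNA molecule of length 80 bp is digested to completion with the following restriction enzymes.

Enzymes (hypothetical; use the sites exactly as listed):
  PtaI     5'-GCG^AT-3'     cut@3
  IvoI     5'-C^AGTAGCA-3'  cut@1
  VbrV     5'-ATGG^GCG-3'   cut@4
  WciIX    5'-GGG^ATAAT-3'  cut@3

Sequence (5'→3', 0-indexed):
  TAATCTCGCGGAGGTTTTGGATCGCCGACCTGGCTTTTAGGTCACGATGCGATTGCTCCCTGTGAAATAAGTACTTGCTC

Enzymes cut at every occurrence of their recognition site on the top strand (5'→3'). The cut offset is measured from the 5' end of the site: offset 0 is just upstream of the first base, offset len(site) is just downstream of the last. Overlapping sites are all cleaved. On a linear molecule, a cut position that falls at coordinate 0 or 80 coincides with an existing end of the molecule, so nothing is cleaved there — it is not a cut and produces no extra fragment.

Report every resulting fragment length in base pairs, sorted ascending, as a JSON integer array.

Per-enzyme occurrences:
  PtaI (GCGAT, off=3): starts [48] → cuts [51]
  IvoI (CAGTAGCA, off=1): no sites
  VbrV (ATGGGCG, off=4): no sites
  WciIX (GGGATAAT, off=3): no sites

Pooled cuts: [51]

Fragment lengths:
  [0,51): 51 bp
  [51,80): 29 bp

[29,51]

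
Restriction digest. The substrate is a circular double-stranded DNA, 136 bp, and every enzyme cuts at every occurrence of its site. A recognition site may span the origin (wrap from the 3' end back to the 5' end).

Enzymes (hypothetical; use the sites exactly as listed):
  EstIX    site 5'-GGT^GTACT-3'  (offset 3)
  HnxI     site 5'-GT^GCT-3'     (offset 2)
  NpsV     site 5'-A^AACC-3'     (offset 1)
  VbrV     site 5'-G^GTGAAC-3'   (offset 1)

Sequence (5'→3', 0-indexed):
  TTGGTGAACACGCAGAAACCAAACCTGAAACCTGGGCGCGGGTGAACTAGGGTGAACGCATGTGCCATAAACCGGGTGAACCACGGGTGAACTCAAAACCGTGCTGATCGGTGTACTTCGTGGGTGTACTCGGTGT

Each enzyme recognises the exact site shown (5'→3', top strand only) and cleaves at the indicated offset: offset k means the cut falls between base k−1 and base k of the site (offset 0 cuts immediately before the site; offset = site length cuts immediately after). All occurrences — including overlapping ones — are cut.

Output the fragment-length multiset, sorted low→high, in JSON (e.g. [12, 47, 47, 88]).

[5,6,6,7,10,10,10,11,13,13,13,14,18]

Scan for sites:
  EstIX (GGTGTACT, off=3): starts [109, 122] → cuts [112, 125]
  HnxI (GTGCT, off=2): starts [100] → cuts [102]
  NpsV (AAACC, off=1): starts [15, 20, 27, 68, 95] → cuts [16, 21, 28, 69, 96]
  VbrV (GGTGAAC, off=1): starts [2, 40, 50, 74, 85] → cuts [3, 41, 51, 75, 86]

Pooled cuts: [3, 16, 21, 28, 41, 51, 69, 75, 86, 96, 102, 112, 125]

Fragments:
  3→16: 13 bp
  16→21: 5 bp
  21→28: 7 bp
  28→41: 13 bp
  41→51: 10 bp
  51→69: 18 bp
  69→75: 6 bp
  75→86: 11 bp
  86→96: 10 bp
  96→102: 6 bp
  102→112: 10 bp
  112→125: 13 bp
  125→3 (wrap): 136-125+3 = 14 bp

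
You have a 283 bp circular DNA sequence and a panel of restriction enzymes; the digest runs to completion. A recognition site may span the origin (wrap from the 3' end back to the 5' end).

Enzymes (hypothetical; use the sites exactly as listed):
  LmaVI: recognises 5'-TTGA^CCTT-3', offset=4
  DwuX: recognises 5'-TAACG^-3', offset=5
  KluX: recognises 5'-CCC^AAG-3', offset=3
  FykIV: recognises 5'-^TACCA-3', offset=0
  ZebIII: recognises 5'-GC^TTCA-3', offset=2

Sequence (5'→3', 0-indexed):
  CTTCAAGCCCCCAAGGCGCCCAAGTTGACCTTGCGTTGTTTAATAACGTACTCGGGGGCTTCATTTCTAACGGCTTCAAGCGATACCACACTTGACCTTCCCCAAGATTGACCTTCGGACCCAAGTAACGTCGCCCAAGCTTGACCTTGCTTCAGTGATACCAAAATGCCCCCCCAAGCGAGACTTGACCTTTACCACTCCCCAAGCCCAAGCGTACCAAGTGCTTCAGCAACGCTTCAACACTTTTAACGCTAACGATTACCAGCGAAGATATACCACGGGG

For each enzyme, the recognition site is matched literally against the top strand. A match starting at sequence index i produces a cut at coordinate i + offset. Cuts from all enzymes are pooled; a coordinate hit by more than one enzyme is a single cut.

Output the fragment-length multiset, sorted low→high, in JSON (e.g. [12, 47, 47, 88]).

[2,2,4,5,6,6,6,6,7,8,8,8,8,8,9,9,10,11,11,11,11,11,11,12,13,13,14,16,17,20]

Site scan:
  LmaVI (TTGACCTT, off=4): starts [24, 91, 107, 140, 184] → cuts [28, 95, 111, 144, 188]
  DwuX (TAACG, off=5): starts [43, 67, 125, 246, 252] → cuts [48, 72, 130, 251, 257]
  KluX (CCCAAG, off=3): starts [9, 18, 100, 119, 133, 172, 200, 206] → cuts [12, 21, 103, 122, 136, 175, 203, 209]
  FykIV (TACCA, off=0): starts [83, 158, 192, 214, 259, 273] → cuts [83, 158, 192, 214, 259, 273]
  ZebIII (GCTTCA, off=2): starts [57, 72, 148, 222, 233, 282] → cuts [1, 59, 74, 150, 224, 235]

All cut coordinates (distinct, sorted): [1, 12, 21, 28, 48, 59, 72, 74, 83, 95, 103, 111, 122, 130, 136, 144, 150, 158, 175, 188, 192, 203, 209, 214, 224, 235, 251, 257, 259, 273]

Fragment lengths:
  1→12: 11 bp
  12→21: 9 bp
  21→28: 7 bp
  28→48: 20 bp
  48→59: 11 bp
  59→72: 13 bp
  72→74: 2 bp
  74→83: 9 bp
  83→95: 12 bp
  95→103: 8 bp
  103→111: 8 bp
  111→122: 11 bp
  122→130: 8 bp
  130→136: 6 bp
  136→144: 8 bp
  144→150: 6 bp
  150→158: 8 bp
  158→175: 17 bp
  175→188: 13 bp
  188→192: 4 bp
  192→203: 11 bp
  203→209: 6 bp
  209→214: 5 bp
  214→224: 10 bp
  224→235: 11 bp
  235→251: 16 bp
  251→257: 6 bp
  257→259: 2 bp
  259→273: 14 bp
  273→1 (wrap): 283-273+1 = 11 bp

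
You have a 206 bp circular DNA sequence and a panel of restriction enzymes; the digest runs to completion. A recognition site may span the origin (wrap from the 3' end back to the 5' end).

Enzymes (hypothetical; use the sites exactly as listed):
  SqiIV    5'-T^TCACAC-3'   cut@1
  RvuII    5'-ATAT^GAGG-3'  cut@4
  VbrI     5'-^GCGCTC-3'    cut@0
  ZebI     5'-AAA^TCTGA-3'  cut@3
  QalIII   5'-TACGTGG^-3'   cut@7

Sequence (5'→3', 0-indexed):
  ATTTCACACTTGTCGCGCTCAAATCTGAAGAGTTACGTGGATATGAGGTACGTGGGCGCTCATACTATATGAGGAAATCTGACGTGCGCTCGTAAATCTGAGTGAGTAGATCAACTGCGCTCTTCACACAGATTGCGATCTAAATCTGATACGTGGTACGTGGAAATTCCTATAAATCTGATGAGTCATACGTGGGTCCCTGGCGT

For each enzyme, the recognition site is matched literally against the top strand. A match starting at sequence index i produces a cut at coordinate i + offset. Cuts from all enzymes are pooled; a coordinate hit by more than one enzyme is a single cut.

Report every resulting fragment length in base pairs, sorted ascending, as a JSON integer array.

[4,7,7,7,8,9,11,11,11,12,13,14,15,17,19,20,21]

Per-enzyme occurrences:
  SqiIV TTCACAC/1: at [2, 122] ⇒ [3, 123]
  RvuII ATATGAGG/4: at [40, 66] ⇒ [44, 70]
  VbrI GCGCTC/0: at [14, 55, 85, 116] ⇒ [14, 55, 85, 116]
  ZebI AAATCTGA/3: at [20, 74, 93, 141, 173] ⇒ [23, 77, 96, 144, 176]
  QalIII TACGTGG/7: at [33, 48, 149, 156, 188] ⇒ [40, 55, 156, 163, 195]

Pooled cuts: [3, 14, 23, 40, 44, 55, 70, 77, 85, 96, 116, 123, 144, 156, 163, 176, 195]

Fragment lengths:
  3→14: 11 bp
  14→23: 9 bp
  23→40: 17 bp
  40→44: 4 bp
  44→55: 11 bp
  55→70: 15 bp
  70→77: 7 bp
  77→85: 8 bp
  85→96: 11 bp
  96→116: 20 bp
  116→123: 7 bp
  123→144: 21 bp
  144→156: 12 bp
  156→163: 7 bp
  163→176: 13 bp
  176→195: 19 bp
  195→3 (wrap): 206-195+3 = 14 bp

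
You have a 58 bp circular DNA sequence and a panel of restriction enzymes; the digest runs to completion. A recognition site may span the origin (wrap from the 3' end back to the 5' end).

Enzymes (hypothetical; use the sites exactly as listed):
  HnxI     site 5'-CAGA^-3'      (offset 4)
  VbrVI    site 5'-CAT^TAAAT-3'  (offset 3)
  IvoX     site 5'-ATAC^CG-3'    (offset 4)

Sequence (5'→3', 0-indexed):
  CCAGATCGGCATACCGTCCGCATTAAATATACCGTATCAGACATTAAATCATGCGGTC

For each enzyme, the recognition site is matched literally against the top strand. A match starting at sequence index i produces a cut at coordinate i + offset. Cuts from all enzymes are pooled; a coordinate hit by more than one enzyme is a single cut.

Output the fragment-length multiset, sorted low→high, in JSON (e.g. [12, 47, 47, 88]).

[3,9,9,9,9,19]

Per-enzyme occurrences:
  HnxI (CAGA, off=4): starts [1, 37] → cuts [5, 41]
  VbrVI (CATTAAAT, off=3): starts [20, 41] → cuts [23, 44]
  IvoX (ATACCG, off=4): starts [10, 28] → cuts [14, 32]

Pooled cuts: [5, 14, 23, 32, 41, 44]

Fragments:
  5→14: 9 bp
  14→23: 9 bp
  23→32: 9 bp
  32→41: 9 bp
  41→44: 3 bp
  44→5 (wrap): 58-44+5 = 19 bp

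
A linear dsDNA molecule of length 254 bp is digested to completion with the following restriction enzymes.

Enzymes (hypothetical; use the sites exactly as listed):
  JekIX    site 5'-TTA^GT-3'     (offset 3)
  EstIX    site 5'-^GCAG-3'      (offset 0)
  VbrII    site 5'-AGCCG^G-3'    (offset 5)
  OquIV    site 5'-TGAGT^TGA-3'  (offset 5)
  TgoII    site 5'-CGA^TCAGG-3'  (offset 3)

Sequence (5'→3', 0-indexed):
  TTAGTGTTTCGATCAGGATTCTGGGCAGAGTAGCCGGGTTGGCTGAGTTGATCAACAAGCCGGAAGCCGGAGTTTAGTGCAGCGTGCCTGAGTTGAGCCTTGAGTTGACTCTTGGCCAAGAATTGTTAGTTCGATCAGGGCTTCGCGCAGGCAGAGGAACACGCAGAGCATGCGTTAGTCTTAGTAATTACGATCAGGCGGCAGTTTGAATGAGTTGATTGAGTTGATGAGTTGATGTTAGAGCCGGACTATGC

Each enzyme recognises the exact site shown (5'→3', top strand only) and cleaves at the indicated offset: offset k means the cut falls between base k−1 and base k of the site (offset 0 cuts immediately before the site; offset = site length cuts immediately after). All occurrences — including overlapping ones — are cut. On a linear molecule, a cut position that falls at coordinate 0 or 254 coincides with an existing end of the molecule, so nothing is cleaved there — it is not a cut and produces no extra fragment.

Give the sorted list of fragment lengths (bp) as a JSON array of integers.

Site scan:
  JekIX TTAGT/3: at [0, 73, 125, 174, 180] ⇒ [3, 76, 128, 177, 183]
  EstIX GCAG/0: at [24, 78, 146, 150, 162, 200] ⇒ [24, 78, 146, 150, 162, 200]
  VbrII AGCCGG/5: at [31, 57, 64, 241] ⇒ [36, 62, 69, 246]
  OquIV TGAGTTGA/5: at [43, 88, 100, 210, 219, 227] ⇒ [48, 93, 105, 215, 224, 232]
  TgoII CGATCAGG/3: at [9, 131, 190] ⇒ [12, 134, 193]

Pooled cuts: [3, 12, 24, 36, 48, 62, 69, 76, 78, 93, 105, 128, 134, 146, 150, 162, 177, 183, 193, 200, 215, 224, 232, 246]

Fragments:
  [0,3): 3 bp
  [3,12): 9 bp
  [12,24): 12 bp
  [24,36): 12 bp
  [36,48): 12 bp
  [48,62): 14 bp
  [62,69): 7 bp
  [69,76): 7 bp
  [76,78): 2 bp
  [78,93): 15 bp
  [93,105): 12 bp
  [105,128): 23 bp
  [128,134): 6 bp
  [134,146): 12 bp
  [146,150): 4 bp
  [150,162): 12 bp
  [162,177): 15 bp
  [177,183): 6 bp
  [183,193): 10 bp
  [193,200): 7 bp
  [200,215): 15 bp
  [215,224): 9 bp
  [224,232): 8 bp
  [232,246): 14 bp
  [246,254): 8 bp

[2,3,4,6,6,7,7,7,8,8,9,9,10,12,12,12,12,12,12,14,14,15,15,15,23]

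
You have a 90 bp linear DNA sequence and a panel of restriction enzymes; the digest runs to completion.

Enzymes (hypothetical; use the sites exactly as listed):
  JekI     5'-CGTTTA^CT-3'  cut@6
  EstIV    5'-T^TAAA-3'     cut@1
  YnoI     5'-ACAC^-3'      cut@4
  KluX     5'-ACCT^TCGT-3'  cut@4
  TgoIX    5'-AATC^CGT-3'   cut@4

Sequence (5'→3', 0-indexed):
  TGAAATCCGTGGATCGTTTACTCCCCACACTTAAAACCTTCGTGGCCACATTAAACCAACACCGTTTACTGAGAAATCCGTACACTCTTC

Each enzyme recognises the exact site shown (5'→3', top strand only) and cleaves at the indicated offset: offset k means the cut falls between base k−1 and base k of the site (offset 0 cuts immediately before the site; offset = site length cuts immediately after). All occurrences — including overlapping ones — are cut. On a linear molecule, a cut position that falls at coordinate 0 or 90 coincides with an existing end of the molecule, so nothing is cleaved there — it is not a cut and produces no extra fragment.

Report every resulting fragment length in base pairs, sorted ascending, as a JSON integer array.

Scan for sites:
  JekI (CGTTTACT, off=6): starts [14, 62] → cuts [20, 68]
  EstIV (TTAAA, off=1): starts [30, 50] → cuts [31, 51]
  YnoI (ACAC, off=4): starts [26, 58, 81] → cuts [30, 62, 85]
  KluX (ACCTTCGT, off=4): starts [35] → cuts [39]
  TgoIX (AATCCGT, off=4): starts [3, 74] → cuts [7, 78]

All cut coordinates (distinct, sorted): [7, 20, 30, 31, 39, 51, 62, 68, 78, 85]

Fragments:
  [0,7): 7 bp
  [7,20): 13 bp
  [20,30): 10 bp
  [30,31): 1 bp
  [31,39): 8 bp
  [39,51): 12 bp
  [51,62): 11 bp
  [62,68): 6 bp
  [68,78): 10 bp
  [78,85): 7 bp
  [85,90): 5 bp

[1,5,6,7,7,8,10,10,11,12,13]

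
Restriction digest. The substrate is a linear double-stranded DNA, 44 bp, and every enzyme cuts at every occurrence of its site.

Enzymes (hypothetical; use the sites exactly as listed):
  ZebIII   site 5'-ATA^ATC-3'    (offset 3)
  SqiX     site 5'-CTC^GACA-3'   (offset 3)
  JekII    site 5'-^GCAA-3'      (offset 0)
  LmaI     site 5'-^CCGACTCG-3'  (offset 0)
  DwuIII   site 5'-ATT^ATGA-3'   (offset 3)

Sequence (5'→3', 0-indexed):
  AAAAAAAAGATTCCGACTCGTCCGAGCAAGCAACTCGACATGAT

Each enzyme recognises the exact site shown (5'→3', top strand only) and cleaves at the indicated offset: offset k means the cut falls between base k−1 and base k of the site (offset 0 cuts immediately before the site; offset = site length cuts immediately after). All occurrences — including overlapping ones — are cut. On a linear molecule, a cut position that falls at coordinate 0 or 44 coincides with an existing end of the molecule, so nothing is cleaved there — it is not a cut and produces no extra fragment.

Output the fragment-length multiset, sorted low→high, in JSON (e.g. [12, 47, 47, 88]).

[4,7,8,12,13]

Scan for sites:
  ZebIII (ATAATC, off=3): no sites
  SqiX CTCGACA/3: at [33] ⇒ [36]
  JekII GCAA/0: at [25, 29] ⇒ [25, 29]
  LmaI CCGACTCG/0: at [12] ⇒ [12]
  DwuIII (ATTATGA, off=3): no sites

Pooled cuts: [12, 25, 29, 36]

Fragment lengths:
  [0,12): 12 bp
  [12,25): 13 bp
  [25,29): 4 bp
  [29,36): 7 bp
  [36,44): 8 bp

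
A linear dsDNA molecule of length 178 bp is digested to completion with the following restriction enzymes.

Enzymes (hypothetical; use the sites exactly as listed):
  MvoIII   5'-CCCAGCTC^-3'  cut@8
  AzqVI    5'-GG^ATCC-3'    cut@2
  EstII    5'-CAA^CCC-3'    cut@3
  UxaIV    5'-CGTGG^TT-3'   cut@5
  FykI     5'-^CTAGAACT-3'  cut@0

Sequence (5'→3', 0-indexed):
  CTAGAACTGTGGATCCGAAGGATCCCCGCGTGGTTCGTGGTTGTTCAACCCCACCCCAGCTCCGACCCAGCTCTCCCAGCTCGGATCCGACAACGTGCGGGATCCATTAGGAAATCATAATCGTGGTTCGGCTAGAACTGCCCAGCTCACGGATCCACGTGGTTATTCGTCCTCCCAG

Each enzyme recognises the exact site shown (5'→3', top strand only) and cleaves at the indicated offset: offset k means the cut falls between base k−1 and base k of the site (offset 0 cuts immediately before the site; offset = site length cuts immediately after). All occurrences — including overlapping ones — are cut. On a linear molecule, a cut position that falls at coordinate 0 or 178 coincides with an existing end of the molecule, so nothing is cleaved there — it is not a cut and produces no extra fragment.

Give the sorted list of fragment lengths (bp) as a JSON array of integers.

[2,4,5,7,8,9,9,10,11,12,12,14,16,17,17,25]

Per-enzyme occurrences:
  MvoIII (CCCAGCTC, off=8): starts [54, 65, 74, 140] → cuts [62, 73, 82, 148]
  AzqVI (GGATCC, off=2): starts [10, 19, 82, 99, 150] → cuts [12, 21, 84, 101, 152]
  EstII (CAACCC, off=3): starts [45] → cuts [48]
  UxaIV (CGTGGTT, off=5): starts [28, 35, 121, 157] → cuts [33, 40, 126, 162]
  FykI (CTAGAACT, off=0): starts [0, 131] → cuts [131] (position 0 is a terminus of the linear molecule — no cut)

All cut coordinates (distinct, sorted): [12, 21, 33, 40, 48, 62, 73, 82, 84, 101, 126, 131, 148, 152, 162]

Fragment lengths:
  [0,12): 12 bp
  [12,21): 9 bp
  [21,33): 12 bp
  [33,40): 7 bp
  [40,48): 8 bp
  [48,62): 14 bp
  [62,73): 11 bp
  [73,82): 9 bp
  [82,84): 2 bp
  [84,101): 17 bp
  [101,126): 25 bp
  [126,131): 5 bp
  [131,148): 17 bp
  [148,152): 4 bp
  [152,162): 10 bp
  [162,178): 16 bp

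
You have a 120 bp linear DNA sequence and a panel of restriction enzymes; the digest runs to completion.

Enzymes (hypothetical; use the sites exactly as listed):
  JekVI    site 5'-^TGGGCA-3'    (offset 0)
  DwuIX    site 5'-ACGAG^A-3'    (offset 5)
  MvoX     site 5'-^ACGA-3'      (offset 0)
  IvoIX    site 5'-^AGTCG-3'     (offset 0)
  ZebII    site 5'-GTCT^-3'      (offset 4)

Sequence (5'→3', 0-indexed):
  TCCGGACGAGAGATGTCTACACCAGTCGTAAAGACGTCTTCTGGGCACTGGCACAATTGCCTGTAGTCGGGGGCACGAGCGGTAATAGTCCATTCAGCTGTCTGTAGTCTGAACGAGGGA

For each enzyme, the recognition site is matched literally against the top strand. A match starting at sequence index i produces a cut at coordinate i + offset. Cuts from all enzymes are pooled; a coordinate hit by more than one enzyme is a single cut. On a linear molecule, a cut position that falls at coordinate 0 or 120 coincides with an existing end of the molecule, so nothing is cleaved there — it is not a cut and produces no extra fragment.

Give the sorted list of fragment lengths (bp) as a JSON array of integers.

Scan for sites:
  JekVI TGGGCA/0: at [41] ⇒ [41]
  DwuIX ACGAGA/5: at [5] ⇒ [10]
  MvoX ACGA/0: at [5, 74, 112] ⇒ [5, 74, 112]
  IvoIX AGTCG/0: at [23, 64] ⇒ [23, 64]
  ZebII GTCT/4: at [14, 35, 99, 106] ⇒ [18, 39, 103, 110]

Pooled cuts: [5, 10, 18, 23, 39, 41, 64, 74, 103, 110, 112]

Fragment lengths:
  [0,5): 5 bp
  [5,10): 5 bp
  [10,18): 8 bp
  [18,23): 5 bp
  [23,39): 16 bp
  [39,41): 2 bp
  [41,64): 23 bp
  [64,74): 10 bp
  [74,103): 29 bp
  [103,110): 7 bp
  [110,112): 2 bp
  [112,120): 8 bp

[2,2,5,5,5,7,8,8,10,16,23,29]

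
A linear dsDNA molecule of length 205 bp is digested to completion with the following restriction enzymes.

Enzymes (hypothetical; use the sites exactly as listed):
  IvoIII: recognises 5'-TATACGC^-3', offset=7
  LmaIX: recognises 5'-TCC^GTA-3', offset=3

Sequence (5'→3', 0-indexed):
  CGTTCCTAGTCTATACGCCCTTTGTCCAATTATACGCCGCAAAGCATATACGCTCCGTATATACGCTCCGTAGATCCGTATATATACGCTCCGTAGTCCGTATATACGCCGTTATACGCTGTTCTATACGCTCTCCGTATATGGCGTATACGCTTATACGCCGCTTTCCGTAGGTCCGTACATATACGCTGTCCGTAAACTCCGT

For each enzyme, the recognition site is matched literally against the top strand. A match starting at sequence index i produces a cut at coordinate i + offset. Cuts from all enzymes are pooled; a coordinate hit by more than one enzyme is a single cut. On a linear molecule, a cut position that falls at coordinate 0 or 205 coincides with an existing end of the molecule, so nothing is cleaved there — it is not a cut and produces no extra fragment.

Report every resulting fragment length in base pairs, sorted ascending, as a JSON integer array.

Scan for sites:
  IvoIII TATACGC/7: at [11, 30, 46, 59, 82, 102, 112, 124, 146, 154, 182] ⇒ [18, 37, 53, 66, 89, 109, 119, 131, 153, 161, 189]
  LmaIX TCCGTA/3: at [53, 66, 74, 89, 96, 133, 166, 174, 191] ⇒ [56, 69, 77, 92, 99, 136, 169, 177, 194]

Pooled cuts: [18, 37, 53, 56, 66, 69, 77, 89, 92, 99, 109, 119, 131, 136, 153, 161, 169, 177, 189, 194]

Fragments:
  [0,18): 18 bp
  [18,37): 19 bp
  [37,53): 16 bp
  [53,56): 3 bp
  [56,66): 10 bp
  [66,69): 3 bp
  [69,77): 8 bp
  [77,89): 12 bp
  [89,92): 3 bp
  [92,99): 7 bp
  [99,109): 10 bp
  [109,119): 10 bp
  [119,131): 12 bp
  [131,136): 5 bp
  [136,153): 17 bp
  [153,161): 8 bp
  [161,169): 8 bp
  [169,177): 8 bp
  [177,189): 12 bp
  [189,194): 5 bp
  [194,205): 11 bp

[3,3,3,5,5,7,8,8,8,8,10,10,10,11,12,12,12,16,17,18,19]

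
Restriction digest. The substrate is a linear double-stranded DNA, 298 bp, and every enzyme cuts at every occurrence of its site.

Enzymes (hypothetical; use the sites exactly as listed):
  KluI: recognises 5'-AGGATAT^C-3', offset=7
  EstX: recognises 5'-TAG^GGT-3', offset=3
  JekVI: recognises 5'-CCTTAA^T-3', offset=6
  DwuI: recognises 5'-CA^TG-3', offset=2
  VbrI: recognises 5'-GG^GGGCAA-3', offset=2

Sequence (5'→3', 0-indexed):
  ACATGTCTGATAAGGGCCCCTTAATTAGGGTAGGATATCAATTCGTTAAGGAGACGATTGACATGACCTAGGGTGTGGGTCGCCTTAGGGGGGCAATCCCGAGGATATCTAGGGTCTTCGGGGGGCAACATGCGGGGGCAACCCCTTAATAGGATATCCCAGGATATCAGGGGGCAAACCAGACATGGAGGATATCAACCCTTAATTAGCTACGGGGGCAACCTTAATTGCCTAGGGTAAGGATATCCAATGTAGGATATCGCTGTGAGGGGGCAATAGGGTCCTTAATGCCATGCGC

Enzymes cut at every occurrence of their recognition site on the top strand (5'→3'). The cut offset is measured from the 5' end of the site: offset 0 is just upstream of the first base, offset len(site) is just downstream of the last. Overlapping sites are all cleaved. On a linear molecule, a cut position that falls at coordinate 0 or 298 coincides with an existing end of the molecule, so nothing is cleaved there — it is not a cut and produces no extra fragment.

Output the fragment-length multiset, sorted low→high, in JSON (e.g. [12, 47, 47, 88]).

[3,4,4,4,5,5,5,8,8,8,8,9,9,10,10,10,10,10,10,10,11,12,14,14,14,18,19,21,25]

Per-enzyme occurrences:
  KluI AGGATATC/7: at [31, 101, 150, 160, 188, 239, 253] ⇒ [38, 108, 157, 167, 195, 246, 260]
  EstX TAGGGT/3: at [25, 68, 109, 232, 276] ⇒ [28, 71, 112, 235, 279]
  JekVI CCTTAAT/6: at [18, 143, 199, 221, 282] ⇒ [24, 149, 205, 227, 288]
  DwuI CATG/2: at [1, 61, 128, 183, 291] ⇒ [3, 63, 130, 185, 293]
  VbrI GGGGGCAA/2: at [88, 120, 133, 169, 213, 268] ⇒ [90, 122, 135, 171, 215, 270]

Pooled cuts: [3, 24, 28, 38, 63, 71, 90, 108, 112, 122, 130, 135, 149, 157, 167, 171, 185, 195, 205, 215, 227, 235, 246, 260, 270, 279, 288, 293]

Fragments:
  [0,3): 3 bp
  [3,24): 21 bp
  [24,28): 4 bp
  [28,38): 10 bp
  [38,63): 25 bp
  [63,71): 8 bp
  [71,90): 19 bp
  [90,108): 18 bp
  [108,112): 4 bp
  [112,122): 10 bp
  [122,130): 8 bp
  [130,135): 5 bp
  [135,149): 14 bp
  [149,157): 8 bp
  [157,167): 10 bp
  [167,171): 4 bp
  [171,185): 14 bp
  [185,195): 10 bp
  [195,205): 10 bp
  [205,215): 10 bp
  [215,227): 12 bp
  [227,235): 8 bp
  [235,246): 11 bp
  [246,260): 14 bp
  [260,270): 10 bp
  [270,279): 9 bp
  [279,288): 9 bp
  [288,293): 5 bp
  [293,298): 5 bp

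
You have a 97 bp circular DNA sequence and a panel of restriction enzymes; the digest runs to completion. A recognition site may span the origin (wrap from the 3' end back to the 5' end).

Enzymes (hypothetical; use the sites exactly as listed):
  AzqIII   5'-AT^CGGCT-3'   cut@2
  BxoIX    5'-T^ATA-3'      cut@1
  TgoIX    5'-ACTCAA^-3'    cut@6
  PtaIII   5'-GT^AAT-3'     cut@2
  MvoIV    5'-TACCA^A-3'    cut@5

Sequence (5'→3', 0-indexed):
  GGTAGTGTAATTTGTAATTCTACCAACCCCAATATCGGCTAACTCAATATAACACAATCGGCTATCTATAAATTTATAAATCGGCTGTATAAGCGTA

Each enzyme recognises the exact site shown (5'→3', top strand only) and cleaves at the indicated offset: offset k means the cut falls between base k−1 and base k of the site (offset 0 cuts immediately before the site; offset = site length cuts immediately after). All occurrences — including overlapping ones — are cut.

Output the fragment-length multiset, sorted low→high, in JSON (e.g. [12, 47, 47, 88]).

[1,6,7,7,8,9,10,10,10,12,17]

Site scan:
  AzqIII (ATCGGCT, off=2): starts [33, 56, 79] → cuts [35, 58, 81]
  BxoIX (TATA, off=1): starts [47, 66, 74, 87] → cuts [48, 67, 75, 88]
  TgoIX (ACTCAA, off=6): starts [41] → cuts [47]
  PtaIII (GTAAT, off=2): starts [6, 13] → cuts [8, 15]
  MvoIV (TACCAA, off=5): starts [20] → cuts [25]

All cut coordinates (distinct, sorted): [8, 15, 25, 35, 47, 48, 58, 67, 75, 81, 88]

Fragment lengths:
  8→15: 7 bp
  15→25: 10 bp
  25→35: 10 bp
  35→47: 12 bp
  47→48: 1 bp
  48→58: 10 bp
  58→67: 9 bp
  67→75: 8 bp
  75→81: 6 bp
  81→88: 7 bp
  88→8 (wrap): 97-88+8 = 17 bp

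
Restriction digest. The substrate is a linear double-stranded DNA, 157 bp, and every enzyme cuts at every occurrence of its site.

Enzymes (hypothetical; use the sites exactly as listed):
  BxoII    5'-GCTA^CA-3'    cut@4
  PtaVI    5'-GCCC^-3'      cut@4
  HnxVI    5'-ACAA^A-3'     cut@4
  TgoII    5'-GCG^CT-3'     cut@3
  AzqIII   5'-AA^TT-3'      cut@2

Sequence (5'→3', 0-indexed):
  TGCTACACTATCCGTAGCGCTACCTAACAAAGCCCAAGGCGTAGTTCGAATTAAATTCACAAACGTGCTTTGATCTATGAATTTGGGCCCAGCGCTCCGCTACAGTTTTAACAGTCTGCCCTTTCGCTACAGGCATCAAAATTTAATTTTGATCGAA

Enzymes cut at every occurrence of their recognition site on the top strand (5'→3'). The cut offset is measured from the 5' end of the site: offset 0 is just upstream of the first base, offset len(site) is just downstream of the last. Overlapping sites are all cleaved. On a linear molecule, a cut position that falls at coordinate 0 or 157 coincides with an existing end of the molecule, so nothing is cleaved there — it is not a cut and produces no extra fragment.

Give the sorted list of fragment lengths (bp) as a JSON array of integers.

Scan for sites:
  BxoII GCTACA/4: at [1, 98, 125] ⇒ [5, 102, 129]
  PtaVI GCCC/4: at [31, 86, 117] ⇒ [35, 90, 121]
  HnxVI ACAAA/4: at [26, 58] ⇒ [30, 62]
  TgoII GCGCT/3: at [16, 91] ⇒ [19, 94]
  AzqIII AATT/2: at [48, 53, 79, 139, 144] ⇒ [50, 55, 81, 141, 146]

Pooled cuts: [5, 19, 30, 35, 50, 55, 62, 81, 90, 94, 102, 121, 129, 141, 146]

Fragment lengths:
  [0,5): 5 bp
  [5,19): 14 bp
  [19,30): 11 bp
  [30,35): 5 bp
  [35,50): 15 bp
  [50,55): 5 bp
  [55,62): 7 bp
  [62,81): 19 bp
  [81,90): 9 bp
  [90,94): 4 bp
  [94,102): 8 bp
  [102,121): 19 bp
  [121,129): 8 bp
  [129,141): 12 bp
  [141,146): 5 bp
  [146,157): 11 bp

[4,5,5,5,5,7,8,8,9,11,11,12,14,15,19,19]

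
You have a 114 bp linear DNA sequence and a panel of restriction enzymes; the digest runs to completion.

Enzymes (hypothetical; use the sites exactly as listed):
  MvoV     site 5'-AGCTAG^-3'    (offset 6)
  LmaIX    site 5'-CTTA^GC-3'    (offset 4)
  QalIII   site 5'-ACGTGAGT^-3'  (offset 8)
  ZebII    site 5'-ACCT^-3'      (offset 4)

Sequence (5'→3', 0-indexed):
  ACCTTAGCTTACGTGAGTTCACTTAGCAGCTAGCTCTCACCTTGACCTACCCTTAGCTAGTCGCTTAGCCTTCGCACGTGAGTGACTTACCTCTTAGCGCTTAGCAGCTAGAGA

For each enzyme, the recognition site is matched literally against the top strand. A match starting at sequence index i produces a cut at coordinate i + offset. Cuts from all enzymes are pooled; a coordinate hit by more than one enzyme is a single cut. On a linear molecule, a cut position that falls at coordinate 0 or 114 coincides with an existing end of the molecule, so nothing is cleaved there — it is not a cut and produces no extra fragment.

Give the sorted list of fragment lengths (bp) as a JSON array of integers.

[2,3,4,4,5,6,7,7,7,7,8,8,9,9,12,16]

Scan for sites:
  MvoV AGCTAG/6: at [27, 54, 105] ⇒ [33, 60, 111]
  LmaIX CTTAGC/4: at [2, 21, 51, 63, 92, 99] ⇒ [6, 25, 55, 67, 96, 103]
  QalIII ACGTGAGT/8: at [10, 75] ⇒ [18, 83]
  ZebII ACCT/4: at [0, 38, 44, 88] ⇒ [4, 42, 48, 92]

All cut coordinates (distinct, sorted): [4, 6, 18, 25, 33, 42, 48, 55, 60, 67, 83, 92, 96, 103, 111]

Fragment lengths:
  [0,4): 4 bp
  [4,6): 2 bp
  [6,18): 12 bp
  [18,25): 7 bp
  [25,33): 8 bp
  [33,42): 9 bp
  [42,48): 6 bp
  [48,55): 7 bp
  [55,60): 5 bp
  [60,67): 7 bp
  [67,83): 16 bp
  [83,92): 9 bp
  [92,96): 4 bp
  [96,103): 7 bp
  [103,111): 8 bp
  [111,114): 3 bp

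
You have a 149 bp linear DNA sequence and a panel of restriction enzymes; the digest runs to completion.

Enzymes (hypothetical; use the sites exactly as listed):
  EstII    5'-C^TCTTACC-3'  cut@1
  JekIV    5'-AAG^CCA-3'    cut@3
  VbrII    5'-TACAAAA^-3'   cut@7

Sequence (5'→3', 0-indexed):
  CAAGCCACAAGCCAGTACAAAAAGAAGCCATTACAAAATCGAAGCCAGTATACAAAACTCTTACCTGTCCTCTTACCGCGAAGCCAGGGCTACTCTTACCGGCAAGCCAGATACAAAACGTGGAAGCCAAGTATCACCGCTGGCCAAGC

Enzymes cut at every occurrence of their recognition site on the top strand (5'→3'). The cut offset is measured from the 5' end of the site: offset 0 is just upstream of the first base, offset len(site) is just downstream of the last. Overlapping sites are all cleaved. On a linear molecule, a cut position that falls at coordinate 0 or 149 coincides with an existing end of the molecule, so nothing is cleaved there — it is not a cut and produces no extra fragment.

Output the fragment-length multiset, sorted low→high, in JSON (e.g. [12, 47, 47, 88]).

[1,4,5,6,7,8,10,11,11,12,12,13,13,13,23]

Site scan:
  EstII (CTCTTACC, off=1): starts [57, 69, 92] → cuts [58, 70, 93]
  JekIV (AAGCCA, off=3): starts [1, 8, 24, 41, 80, 103, 123] → cuts [4, 11, 27, 44, 83, 106, 126]
  VbrII (TACAAAA, off=7): starts [15, 31, 50, 111] → cuts [22, 38, 57, 118]

All cut coordinates (distinct, sorted): [4, 11, 22, 27, 38, 44, 57, 58, 70, 83, 93, 106, 118, 126]

Fragment lengths:
  [0,4): 4 bp
  [4,11): 7 bp
  [11,22): 11 bp
  [22,27): 5 bp
  [27,38): 11 bp
  [38,44): 6 bp
  [44,57): 13 bp
  [57,58): 1 bp
  [58,70): 12 bp
  [70,83): 13 bp
  [83,93): 10 bp
  [93,106): 13 bp
  [106,118): 12 bp
  [118,126): 8 bp
  [126,149): 23 bp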